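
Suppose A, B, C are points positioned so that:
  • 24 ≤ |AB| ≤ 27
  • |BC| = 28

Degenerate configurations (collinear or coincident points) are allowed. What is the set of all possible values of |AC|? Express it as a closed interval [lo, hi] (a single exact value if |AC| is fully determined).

|AB| ∈ [24, 27]
|BC| ∈ {28}
|AC| ∈ [1, 55]

|AC| ∈ [1, 55]  (≈ [1.0000, 55.0000])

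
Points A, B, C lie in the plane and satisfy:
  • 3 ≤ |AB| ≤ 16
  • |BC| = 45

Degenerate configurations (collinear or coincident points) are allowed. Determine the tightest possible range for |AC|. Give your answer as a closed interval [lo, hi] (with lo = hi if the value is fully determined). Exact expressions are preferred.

|AC| ∈ [29, 61]  (≈ [29.0000, 61.0000])

|AB| ∈ [3, 16]
|BC| ∈ {45}
|AC| ∈ [29, 61]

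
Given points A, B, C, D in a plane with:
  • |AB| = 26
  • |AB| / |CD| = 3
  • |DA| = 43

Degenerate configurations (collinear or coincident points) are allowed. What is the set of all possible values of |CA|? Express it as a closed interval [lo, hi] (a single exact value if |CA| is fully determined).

|AB| ∈ {26}
|AD| ∈ {43}
|CD| ∈ {26/3}
|BD| ∈ [17, 69]
|AC| ∈ [103/3, 155/3]
|BC| ∈ [25/3, 233/3]

|CA| ∈ [103/3, 155/3]  (≈ [34.3333, 51.6667])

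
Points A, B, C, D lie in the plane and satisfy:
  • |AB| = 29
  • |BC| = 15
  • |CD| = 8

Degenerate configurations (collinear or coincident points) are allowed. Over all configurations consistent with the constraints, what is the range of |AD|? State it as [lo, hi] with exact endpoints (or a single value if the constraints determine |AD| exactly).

|AD| ∈ [6, 52]  (≈ [6.0000, 52.0000])

|AB| ∈ {29}
|BC| ∈ {15}
|CD| ∈ {8}
|AC| ∈ [14, 44]
|BD| ∈ [7, 23]
|AD| ∈ [6, 52]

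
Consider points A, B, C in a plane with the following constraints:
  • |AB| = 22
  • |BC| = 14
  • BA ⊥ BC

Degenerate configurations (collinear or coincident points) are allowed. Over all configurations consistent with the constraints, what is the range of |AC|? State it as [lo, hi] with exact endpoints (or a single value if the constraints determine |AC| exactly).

|AC| = 2·√(170)  (≈ 26.0768)

|AB| ∈ {22}
|BC| ∈ {14}
|AC| ∈ {2·√(170)}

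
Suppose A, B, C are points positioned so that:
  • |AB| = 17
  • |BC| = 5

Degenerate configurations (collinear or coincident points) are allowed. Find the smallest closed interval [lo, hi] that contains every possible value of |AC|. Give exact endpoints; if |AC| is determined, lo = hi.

|AC| ∈ [12, 22]  (≈ [12.0000, 22.0000])

|AB| ∈ {17}
|BC| ∈ {5}
|AC| ∈ [12, 22]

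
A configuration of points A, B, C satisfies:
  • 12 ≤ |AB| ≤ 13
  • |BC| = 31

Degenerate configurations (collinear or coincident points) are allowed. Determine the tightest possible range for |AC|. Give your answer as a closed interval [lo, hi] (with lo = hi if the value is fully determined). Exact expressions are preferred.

|AB| ∈ [12, 13]
|BC| ∈ {31}
|AC| ∈ [18, 44]

|AC| ∈ [18, 44]  (≈ [18.0000, 44.0000])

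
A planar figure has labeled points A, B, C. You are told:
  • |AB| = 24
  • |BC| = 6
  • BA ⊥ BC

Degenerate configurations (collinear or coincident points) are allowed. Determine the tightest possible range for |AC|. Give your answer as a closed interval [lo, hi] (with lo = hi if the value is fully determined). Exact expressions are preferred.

|AC| = 6·√(17)  (≈ 24.7386)

|AB| ∈ {24}
|BC| ∈ {6}
|AC| ∈ {6·√(17)}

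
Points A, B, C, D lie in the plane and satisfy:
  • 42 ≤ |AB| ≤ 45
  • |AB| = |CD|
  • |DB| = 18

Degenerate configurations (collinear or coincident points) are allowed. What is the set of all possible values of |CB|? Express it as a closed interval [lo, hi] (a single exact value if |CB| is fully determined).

|CB| ∈ [24, 63]  (≈ [24.0000, 63.0000])

|AB| ∈ [42, 45]
|BD| ∈ {18}
|CD| ∈ [42, 45]
|AD| ∈ [24, 63]
|BC| ∈ [24, 63]
|AC| ∈ [0, 108]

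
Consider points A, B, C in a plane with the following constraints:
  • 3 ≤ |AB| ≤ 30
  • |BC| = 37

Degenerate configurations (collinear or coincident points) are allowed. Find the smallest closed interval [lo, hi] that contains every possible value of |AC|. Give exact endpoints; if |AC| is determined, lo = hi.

|AC| ∈ [7, 67]  (≈ [7.0000, 67.0000])

|AB| ∈ [3, 30]
|BC| ∈ {37}
|AC| ∈ [7, 67]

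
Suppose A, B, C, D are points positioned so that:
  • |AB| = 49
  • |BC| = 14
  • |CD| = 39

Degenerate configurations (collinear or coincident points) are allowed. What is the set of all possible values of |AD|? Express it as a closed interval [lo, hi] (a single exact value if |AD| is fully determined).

|AB| ∈ {49}
|BC| ∈ {14}
|CD| ∈ {39}
|AC| ∈ [35, 63]
|BD| ∈ [25, 53]
|AD| ∈ [0, 102]

|AD| ∈ [0, 102]  (≈ [0.0000, 102.0000])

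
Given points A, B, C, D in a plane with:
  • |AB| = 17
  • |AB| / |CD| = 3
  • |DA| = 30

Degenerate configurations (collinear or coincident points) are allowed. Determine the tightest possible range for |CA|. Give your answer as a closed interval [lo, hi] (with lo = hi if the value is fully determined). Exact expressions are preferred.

|CA| ∈ [73/3, 107/3]  (≈ [24.3333, 35.6667])

|AB| ∈ {17}
|AD| ∈ {30}
|CD| ∈ {17/3}
|BD| ∈ [13, 47]
|AC| ∈ [73/3, 107/3]
|BC| ∈ [22/3, 158/3]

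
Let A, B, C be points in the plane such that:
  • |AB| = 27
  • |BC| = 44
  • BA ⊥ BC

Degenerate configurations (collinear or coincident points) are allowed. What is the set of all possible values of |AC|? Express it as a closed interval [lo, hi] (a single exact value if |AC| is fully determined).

|AC| = √(2665)  (≈ 51.6236)

|AB| ∈ {27}
|BC| ∈ {44}
|AC| ∈ {√(2665)}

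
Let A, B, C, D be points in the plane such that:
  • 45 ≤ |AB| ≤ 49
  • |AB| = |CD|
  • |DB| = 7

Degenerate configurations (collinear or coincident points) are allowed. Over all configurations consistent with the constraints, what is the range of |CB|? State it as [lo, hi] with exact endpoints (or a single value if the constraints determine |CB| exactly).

|AB| ∈ [45, 49]
|BD| ∈ {7}
|CD| ∈ [45, 49]
|AD| ∈ [38, 56]
|BC| ∈ [38, 56]
|AC| ∈ [0, 105]

|CB| ∈ [38, 56]  (≈ [38.0000, 56.0000])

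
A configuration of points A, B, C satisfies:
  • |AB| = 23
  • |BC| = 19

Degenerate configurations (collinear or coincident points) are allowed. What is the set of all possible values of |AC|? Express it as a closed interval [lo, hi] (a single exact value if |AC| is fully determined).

|AB| ∈ {23}
|BC| ∈ {19}
|AC| ∈ [4, 42]

|AC| ∈ [4, 42]  (≈ [4.0000, 42.0000])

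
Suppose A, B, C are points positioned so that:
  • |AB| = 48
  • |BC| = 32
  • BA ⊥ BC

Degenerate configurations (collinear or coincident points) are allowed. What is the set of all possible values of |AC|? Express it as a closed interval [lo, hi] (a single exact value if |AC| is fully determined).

|AB| ∈ {48}
|BC| ∈ {32}
|AC| ∈ {16·√(13)}

|AC| = 16·√(13)  (≈ 57.6888)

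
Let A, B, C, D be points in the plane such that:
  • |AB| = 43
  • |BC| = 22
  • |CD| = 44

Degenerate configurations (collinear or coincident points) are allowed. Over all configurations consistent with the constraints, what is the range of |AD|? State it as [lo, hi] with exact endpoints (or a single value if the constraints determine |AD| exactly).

|AD| ∈ [0, 109]  (≈ [0.0000, 109.0000])

|AB| ∈ {43}
|BC| ∈ {22}
|CD| ∈ {44}
|AC| ∈ [21, 65]
|BD| ∈ [22, 66]
|AD| ∈ [0, 109]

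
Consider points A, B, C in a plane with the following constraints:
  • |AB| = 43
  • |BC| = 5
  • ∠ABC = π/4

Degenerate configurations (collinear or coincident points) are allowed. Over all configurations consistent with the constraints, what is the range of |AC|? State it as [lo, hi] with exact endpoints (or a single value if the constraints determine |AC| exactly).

|AB| ∈ {43}
|BC| ∈ {5}
|AC| ∈ {√(1874 - 215·√(2))}

|AC| = √(1874 - 215·√(2))  (≈ 39.6225)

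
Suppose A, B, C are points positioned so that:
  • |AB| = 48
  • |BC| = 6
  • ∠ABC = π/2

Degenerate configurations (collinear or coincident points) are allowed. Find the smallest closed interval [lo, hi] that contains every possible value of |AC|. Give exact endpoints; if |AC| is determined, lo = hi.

|AC| = 6·√(65)  (≈ 48.3735)

|AB| ∈ {48}
|BC| ∈ {6}
|AC| ∈ {6·√(65)}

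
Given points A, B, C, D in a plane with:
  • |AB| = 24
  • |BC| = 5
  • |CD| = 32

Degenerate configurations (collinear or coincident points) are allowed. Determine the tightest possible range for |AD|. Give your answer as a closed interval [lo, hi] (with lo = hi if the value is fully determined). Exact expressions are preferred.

|AD| ∈ [3, 61]  (≈ [3.0000, 61.0000])

|AB| ∈ {24}
|BC| ∈ {5}
|CD| ∈ {32}
|AC| ∈ [19, 29]
|BD| ∈ [27, 37]
|AD| ∈ [3, 61]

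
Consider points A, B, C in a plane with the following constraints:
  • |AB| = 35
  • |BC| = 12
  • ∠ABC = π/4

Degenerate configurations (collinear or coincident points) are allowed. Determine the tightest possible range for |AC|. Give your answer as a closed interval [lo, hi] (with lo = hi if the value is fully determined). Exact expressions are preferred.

|AB| ∈ {35}
|BC| ∈ {12}
|AC| ∈ {√(1369 - 420·√(2))}

|AC| = √(1369 - 420·√(2))  (≈ 27.8394)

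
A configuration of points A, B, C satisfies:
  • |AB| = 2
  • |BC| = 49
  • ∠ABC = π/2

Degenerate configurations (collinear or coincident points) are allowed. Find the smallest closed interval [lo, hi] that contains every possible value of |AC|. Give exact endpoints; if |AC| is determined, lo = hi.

|AB| ∈ {2}
|BC| ∈ {49}
|AC| ∈ {√(2405)}

|AC| = √(2405)  (≈ 49.0408)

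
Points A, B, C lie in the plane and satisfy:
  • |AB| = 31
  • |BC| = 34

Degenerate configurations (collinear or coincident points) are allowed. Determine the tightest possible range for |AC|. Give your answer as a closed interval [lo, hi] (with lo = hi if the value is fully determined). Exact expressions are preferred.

|AB| ∈ {31}
|BC| ∈ {34}
|AC| ∈ [3, 65]

|AC| ∈ [3, 65]  (≈ [3.0000, 65.0000])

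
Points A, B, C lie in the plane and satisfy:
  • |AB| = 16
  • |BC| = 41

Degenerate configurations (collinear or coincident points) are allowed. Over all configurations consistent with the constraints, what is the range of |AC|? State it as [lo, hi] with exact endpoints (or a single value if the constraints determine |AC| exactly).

|AC| ∈ [25, 57]  (≈ [25.0000, 57.0000])

|AB| ∈ {16}
|BC| ∈ {41}
|AC| ∈ [25, 57]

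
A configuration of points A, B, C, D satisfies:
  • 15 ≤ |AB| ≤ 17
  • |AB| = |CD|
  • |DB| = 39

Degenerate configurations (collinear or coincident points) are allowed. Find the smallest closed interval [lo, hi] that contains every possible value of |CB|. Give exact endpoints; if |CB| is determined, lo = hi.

|CB| ∈ [22, 56]  (≈ [22.0000, 56.0000])

|AB| ∈ [15, 17]
|BD| ∈ {39}
|CD| ∈ [15, 17]
|AD| ∈ [22, 56]
|BC| ∈ [22, 56]
|AC| ∈ [5, 73]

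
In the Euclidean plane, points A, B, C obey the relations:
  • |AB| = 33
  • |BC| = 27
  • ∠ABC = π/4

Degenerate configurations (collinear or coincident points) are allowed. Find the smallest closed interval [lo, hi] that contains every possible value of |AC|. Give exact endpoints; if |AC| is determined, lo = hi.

|AC| = 3·√(202 - 99·√(2))  (≈ 23.6207)

|AB| ∈ {33}
|BC| ∈ {27}
|AC| ∈ {3·√(202 - 99·√(2))}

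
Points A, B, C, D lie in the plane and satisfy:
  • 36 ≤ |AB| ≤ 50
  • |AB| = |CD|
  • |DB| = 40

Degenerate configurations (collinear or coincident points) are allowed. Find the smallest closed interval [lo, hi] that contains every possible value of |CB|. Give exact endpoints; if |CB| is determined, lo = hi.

|CB| ∈ [0, 90]  (≈ [0.0000, 90.0000])

|AB| ∈ [36, 50]
|BD| ∈ {40}
|CD| ∈ [36, 50]
|AD| ∈ [0, 90]
|BC| ∈ [0, 90]
|AC| ∈ [0, 140]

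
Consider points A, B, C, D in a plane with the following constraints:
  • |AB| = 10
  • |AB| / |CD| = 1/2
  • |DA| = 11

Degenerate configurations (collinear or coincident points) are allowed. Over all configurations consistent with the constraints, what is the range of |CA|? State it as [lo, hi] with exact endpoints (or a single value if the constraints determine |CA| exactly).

|AB| ∈ {10}
|AD| ∈ {11}
|CD| ∈ {20}
|BD| ∈ [1, 21]
|AC| ∈ [9, 31]
|BC| ∈ [0, 41]

|CA| ∈ [9, 31]  (≈ [9.0000, 31.0000])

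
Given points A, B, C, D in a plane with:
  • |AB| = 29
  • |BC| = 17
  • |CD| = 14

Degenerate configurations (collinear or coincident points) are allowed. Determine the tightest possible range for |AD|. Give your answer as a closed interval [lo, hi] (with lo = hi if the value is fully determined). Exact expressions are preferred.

|AD| ∈ [0, 60]  (≈ [0.0000, 60.0000])

|AB| ∈ {29}
|BC| ∈ {17}
|CD| ∈ {14}
|AC| ∈ [12, 46]
|BD| ∈ [3, 31]
|AD| ∈ [0, 60]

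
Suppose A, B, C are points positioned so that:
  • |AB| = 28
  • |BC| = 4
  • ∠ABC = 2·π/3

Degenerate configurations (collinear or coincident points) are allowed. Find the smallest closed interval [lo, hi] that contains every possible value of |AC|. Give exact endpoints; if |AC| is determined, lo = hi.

|AC| = 4·√(57)  (≈ 30.1993)

|AB| ∈ {28}
|BC| ∈ {4}
|AC| ∈ {4·√(57)}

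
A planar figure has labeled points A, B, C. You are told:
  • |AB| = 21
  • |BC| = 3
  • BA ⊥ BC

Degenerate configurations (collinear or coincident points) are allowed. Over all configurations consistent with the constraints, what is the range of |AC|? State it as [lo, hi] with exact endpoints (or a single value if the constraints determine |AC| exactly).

|AB| ∈ {21}
|BC| ∈ {3}
|AC| ∈ {15·√(2)}

|AC| = 15·√(2)  (≈ 21.2132)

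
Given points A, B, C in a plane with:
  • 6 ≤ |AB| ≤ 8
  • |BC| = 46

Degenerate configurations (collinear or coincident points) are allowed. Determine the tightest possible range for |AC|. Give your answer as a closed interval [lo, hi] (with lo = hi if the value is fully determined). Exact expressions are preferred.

|AB| ∈ [6, 8]
|BC| ∈ {46}
|AC| ∈ [38, 54]

|AC| ∈ [38, 54]  (≈ [38.0000, 54.0000])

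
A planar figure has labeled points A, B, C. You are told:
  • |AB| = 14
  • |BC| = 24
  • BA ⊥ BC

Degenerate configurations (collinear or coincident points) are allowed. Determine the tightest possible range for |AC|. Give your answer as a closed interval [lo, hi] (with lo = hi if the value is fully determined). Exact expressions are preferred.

|AC| = 2·√(193)  (≈ 27.7849)

|AB| ∈ {14}
|BC| ∈ {24}
|AC| ∈ {2·√(193)}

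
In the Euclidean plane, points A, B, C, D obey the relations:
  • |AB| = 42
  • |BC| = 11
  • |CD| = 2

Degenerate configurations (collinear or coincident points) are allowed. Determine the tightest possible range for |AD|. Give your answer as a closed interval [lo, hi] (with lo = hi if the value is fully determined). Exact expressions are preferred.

|AB| ∈ {42}
|BC| ∈ {11}
|CD| ∈ {2}
|AC| ∈ [31, 53]
|BD| ∈ [9, 13]
|AD| ∈ [29, 55]

|AD| ∈ [29, 55]  (≈ [29.0000, 55.0000])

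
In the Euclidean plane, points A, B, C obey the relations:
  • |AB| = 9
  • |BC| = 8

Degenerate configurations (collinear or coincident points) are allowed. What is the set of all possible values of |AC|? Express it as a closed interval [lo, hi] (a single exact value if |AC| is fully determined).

|AC| ∈ [1, 17]  (≈ [1.0000, 17.0000])

|AB| ∈ {9}
|BC| ∈ {8}
|AC| ∈ [1, 17]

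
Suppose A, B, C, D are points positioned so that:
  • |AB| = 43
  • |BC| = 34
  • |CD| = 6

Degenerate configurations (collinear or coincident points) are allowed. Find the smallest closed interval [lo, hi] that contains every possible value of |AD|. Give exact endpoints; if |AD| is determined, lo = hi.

|AB| ∈ {43}
|BC| ∈ {34}
|CD| ∈ {6}
|AC| ∈ [9, 77]
|BD| ∈ [28, 40]
|AD| ∈ [3, 83]

|AD| ∈ [3, 83]  (≈ [3.0000, 83.0000])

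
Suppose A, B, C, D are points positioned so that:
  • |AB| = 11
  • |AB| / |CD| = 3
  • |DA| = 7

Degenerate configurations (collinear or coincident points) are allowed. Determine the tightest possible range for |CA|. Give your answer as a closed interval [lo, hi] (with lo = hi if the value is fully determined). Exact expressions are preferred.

|CA| ∈ [10/3, 32/3]  (≈ [3.3333, 10.6667])

|AB| ∈ {11}
|AD| ∈ {7}
|CD| ∈ {11/3}
|BD| ∈ [4, 18]
|AC| ∈ [10/3, 32/3]
|BC| ∈ [1/3, 65/3]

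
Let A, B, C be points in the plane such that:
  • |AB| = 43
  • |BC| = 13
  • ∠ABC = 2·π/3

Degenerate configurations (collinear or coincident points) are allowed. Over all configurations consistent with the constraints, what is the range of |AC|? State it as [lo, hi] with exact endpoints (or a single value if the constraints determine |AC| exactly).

|AC| = √(2577)  (≈ 50.7642)

|AB| ∈ {43}
|BC| ∈ {13}
|AC| ∈ {√(2577)}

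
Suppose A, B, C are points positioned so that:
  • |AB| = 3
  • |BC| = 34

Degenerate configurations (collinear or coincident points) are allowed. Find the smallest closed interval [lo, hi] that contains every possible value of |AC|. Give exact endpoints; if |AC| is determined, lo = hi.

|AC| ∈ [31, 37]  (≈ [31.0000, 37.0000])

|AB| ∈ {3}
|BC| ∈ {34}
|AC| ∈ [31, 37]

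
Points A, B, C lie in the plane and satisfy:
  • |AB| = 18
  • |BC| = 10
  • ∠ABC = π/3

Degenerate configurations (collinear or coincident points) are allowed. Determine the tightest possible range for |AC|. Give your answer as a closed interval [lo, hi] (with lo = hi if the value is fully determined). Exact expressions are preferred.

|AB| ∈ {18}
|BC| ∈ {10}
|AC| ∈ {2·√(61)}

|AC| = 2·√(61)  (≈ 15.6205)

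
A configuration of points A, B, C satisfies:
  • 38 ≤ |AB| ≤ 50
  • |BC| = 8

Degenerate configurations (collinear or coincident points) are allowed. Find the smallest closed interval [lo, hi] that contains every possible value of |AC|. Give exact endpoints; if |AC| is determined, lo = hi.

|AC| ∈ [30, 58]  (≈ [30.0000, 58.0000])

|AB| ∈ [38, 50]
|BC| ∈ {8}
|AC| ∈ [30, 58]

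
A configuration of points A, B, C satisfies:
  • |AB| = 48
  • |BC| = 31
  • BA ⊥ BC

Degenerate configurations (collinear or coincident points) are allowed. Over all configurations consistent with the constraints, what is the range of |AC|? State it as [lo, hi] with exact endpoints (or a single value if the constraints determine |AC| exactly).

|AB| ∈ {48}
|BC| ∈ {31}
|AC| ∈ {√(3265)}

|AC| = √(3265)  (≈ 57.1402)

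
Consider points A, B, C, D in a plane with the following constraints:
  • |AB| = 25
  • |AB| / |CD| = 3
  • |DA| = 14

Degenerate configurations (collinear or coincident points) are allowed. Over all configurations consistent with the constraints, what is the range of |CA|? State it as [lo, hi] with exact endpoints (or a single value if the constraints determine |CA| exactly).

|CA| ∈ [17/3, 67/3]  (≈ [5.6667, 22.3333])

|AB| ∈ {25}
|AD| ∈ {14}
|CD| ∈ {25/3}
|BD| ∈ [11, 39]
|AC| ∈ [17/3, 67/3]
|BC| ∈ [8/3, 142/3]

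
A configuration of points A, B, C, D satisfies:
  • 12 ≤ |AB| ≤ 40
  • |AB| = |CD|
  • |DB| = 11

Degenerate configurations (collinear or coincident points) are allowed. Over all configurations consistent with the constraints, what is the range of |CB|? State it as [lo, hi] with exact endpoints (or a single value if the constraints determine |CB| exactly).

|AB| ∈ [12, 40]
|BD| ∈ {11}
|CD| ∈ [12, 40]
|AD| ∈ [1, 51]
|BC| ∈ [1, 51]
|AC| ∈ [0, 91]

|CB| ∈ [1, 51]  (≈ [1.0000, 51.0000])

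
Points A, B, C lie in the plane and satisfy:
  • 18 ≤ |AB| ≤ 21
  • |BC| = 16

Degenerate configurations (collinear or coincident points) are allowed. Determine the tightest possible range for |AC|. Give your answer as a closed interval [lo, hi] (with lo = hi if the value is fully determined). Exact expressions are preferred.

|AC| ∈ [2, 37]  (≈ [2.0000, 37.0000])

|AB| ∈ [18, 21]
|BC| ∈ {16}
|AC| ∈ [2, 37]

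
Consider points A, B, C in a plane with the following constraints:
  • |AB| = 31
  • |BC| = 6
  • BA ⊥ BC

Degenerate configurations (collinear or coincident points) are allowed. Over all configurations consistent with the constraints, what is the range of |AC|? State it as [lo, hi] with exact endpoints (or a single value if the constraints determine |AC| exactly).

|AB| ∈ {31}
|BC| ∈ {6}
|AC| ∈ {√(997)}

|AC| = √(997)  (≈ 31.5753)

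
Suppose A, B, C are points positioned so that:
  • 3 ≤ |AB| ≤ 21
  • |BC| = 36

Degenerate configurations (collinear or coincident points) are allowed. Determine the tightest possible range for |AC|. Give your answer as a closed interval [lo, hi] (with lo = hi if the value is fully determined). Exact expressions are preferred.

|AC| ∈ [15, 57]  (≈ [15.0000, 57.0000])

|AB| ∈ [3, 21]
|BC| ∈ {36}
|AC| ∈ [15, 57]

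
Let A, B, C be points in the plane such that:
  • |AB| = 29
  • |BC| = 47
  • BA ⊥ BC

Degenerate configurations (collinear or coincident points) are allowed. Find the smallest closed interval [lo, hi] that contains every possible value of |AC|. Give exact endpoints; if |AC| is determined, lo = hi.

|AB| ∈ {29}
|BC| ∈ {47}
|AC| ∈ {5·√(122)}

|AC| = 5·√(122)  (≈ 55.2268)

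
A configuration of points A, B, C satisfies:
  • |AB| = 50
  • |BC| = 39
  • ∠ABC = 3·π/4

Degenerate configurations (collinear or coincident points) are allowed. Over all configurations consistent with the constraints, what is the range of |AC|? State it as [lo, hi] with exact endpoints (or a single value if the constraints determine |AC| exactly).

|AC| = √(1950·√(2) + 4021)  (≈ 82.3330)

|AB| ∈ {50}
|BC| ∈ {39}
|AC| ∈ {√(1950·√(2) + 4021)}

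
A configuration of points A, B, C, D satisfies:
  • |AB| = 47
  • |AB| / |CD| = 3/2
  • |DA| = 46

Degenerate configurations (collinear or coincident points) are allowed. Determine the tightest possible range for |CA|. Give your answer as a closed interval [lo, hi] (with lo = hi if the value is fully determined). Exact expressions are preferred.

|CA| ∈ [44/3, 232/3]  (≈ [14.6667, 77.3333])

|AB| ∈ {47}
|AD| ∈ {46}
|CD| ∈ {94/3}
|BD| ∈ [1, 93]
|AC| ∈ [44/3, 232/3]
|BC| ∈ [0, 373/3]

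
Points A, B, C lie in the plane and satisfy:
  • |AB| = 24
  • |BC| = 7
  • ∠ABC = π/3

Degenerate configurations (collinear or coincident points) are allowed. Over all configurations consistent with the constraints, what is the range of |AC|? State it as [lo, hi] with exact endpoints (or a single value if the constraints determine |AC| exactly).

|AC| = √(457)  (≈ 21.3776)

|AB| ∈ {24}
|BC| ∈ {7}
|AC| ∈ {√(457)}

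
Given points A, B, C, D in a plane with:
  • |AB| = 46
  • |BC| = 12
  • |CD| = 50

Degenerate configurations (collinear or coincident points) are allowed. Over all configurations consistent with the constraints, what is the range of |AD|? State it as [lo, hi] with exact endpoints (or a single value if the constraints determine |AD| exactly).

|AD| ∈ [0, 108]  (≈ [0.0000, 108.0000])

|AB| ∈ {46}
|BC| ∈ {12}
|CD| ∈ {50}
|AC| ∈ [34, 58]
|BD| ∈ [38, 62]
|AD| ∈ [0, 108]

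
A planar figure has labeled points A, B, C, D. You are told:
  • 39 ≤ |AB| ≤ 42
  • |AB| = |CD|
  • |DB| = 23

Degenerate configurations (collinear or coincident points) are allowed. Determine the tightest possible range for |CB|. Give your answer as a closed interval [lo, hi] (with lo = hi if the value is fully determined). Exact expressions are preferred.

|CB| ∈ [16, 65]  (≈ [16.0000, 65.0000])

|AB| ∈ [39, 42]
|BD| ∈ {23}
|CD| ∈ [39, 42]
|AD| ∈ [16, 65]
|BC| ∈ [16, 65]
|AC| ∈ [0, 107]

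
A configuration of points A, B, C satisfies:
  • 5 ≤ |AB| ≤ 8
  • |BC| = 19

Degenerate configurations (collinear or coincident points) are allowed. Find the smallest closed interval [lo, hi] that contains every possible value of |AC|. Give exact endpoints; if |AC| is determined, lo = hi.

|AC| ∈ [11, 27]  (≈ [11.0000, 27.0000])

|AB| ∈ [5, 8]
|BC| ∈ {19}
|AC| ∈ [11, 27]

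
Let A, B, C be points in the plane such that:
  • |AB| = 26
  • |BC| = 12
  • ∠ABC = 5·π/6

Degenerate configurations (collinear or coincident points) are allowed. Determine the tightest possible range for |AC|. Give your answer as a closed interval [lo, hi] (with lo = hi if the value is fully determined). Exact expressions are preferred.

|AB| ∈ {26}
|BC| ∈ {12}
|AC| ∈ {2·√(78·√(3) + 205)}

|AC| = 2·√(78·√(3) + 205)  (≈ 36.8836)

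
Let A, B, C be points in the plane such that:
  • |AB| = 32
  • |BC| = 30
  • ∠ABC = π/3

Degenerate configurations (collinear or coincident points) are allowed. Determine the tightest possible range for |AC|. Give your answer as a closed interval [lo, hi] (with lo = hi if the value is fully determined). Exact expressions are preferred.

|AC| = 2·√(241)  (≈ 31.0483)

|AB| ∈ {32}
|BC| ∈ {30}
|AC| ∈ {2·√(241)}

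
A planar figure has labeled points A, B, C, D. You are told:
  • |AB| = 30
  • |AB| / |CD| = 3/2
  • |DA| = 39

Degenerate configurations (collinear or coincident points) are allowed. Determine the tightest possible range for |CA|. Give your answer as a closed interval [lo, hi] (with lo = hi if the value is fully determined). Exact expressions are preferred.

|CA| ∈ [19, 59]  (≈ [19.0000, 59.0000])

|AB| ∈ {30}
|AD| ∈ {39}
|CD| ∈ {20}
|BD| ∈ [9, 69]
|AC| ∈ [19, 59]
|BC| ∈ [0, 89]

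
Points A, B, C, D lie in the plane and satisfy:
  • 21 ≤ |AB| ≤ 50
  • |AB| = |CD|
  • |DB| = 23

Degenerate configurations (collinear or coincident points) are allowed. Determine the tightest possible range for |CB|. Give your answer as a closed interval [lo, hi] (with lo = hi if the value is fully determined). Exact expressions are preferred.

|AB| ∈ [21, 50]
|BD| ∈ {23}
|CD| ∈ [21, 50]
|AD| ∈ [0, 73]
|BC| ∈ [0, 73]
|AC| ∈ [0, 123]

|CB| ∈ [0, 73]  (≈ [0.0000, 73.0000])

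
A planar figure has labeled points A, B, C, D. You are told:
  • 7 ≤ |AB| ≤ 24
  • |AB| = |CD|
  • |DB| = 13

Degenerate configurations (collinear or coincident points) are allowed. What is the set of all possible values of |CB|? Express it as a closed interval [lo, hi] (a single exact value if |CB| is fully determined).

|CB| ∈ [0, 37]  (≈ [0.0000, 37.0000])

|AB| ∈ [7, 24]
|BD| ∈ {13}
|CD| ∈ [7, 24]
|AD| ∈ [0, 37]
|BC| ∈ [0, 37]
|AC| ∈ [0, 61]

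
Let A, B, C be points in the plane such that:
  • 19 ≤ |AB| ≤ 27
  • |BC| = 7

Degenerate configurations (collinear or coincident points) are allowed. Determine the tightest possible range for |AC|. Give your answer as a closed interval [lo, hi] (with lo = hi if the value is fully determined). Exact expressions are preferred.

|AC| ∈ [12, 34]  (≈ [12.0000, 34.0000])

|AB| ∈ [19, 27]
|BC| ∈ {7}
|AC| ∈ [12, 34]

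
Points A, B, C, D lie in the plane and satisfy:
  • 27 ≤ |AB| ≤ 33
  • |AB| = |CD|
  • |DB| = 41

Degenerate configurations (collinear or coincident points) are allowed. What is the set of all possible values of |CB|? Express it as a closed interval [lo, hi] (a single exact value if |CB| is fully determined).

|CB| ∈ [8, 74]  (≈ [8.0000, 74.0000])

|AB| ∈ [27, 33]
|BD| ∈ {41}
|CD| ∈ [27, 33]
|AD| ∈ [8, 74]
|BC| ∈ [8, 74]
|AC| ∈ [0, 107]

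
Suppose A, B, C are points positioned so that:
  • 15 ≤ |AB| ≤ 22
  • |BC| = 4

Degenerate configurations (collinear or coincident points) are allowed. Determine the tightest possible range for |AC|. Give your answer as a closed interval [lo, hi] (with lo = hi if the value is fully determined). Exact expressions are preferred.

|AB| ∈ [15, 22]
|BC| ∈ {4}
|AC| ∈ [11, 26]

|AC| ∈ [11, 26]  (≈ [11.0000, 26.0000])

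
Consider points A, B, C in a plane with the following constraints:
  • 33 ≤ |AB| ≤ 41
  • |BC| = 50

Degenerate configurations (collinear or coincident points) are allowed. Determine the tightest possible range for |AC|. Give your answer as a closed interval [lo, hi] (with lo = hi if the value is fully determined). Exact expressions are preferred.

|AC| ∈ [9, 91]  (≈ [9.0000, 91.0000])

|AB| ∈ [33, 41]
|BC| ∈ {50}
|AC| ∈ [9, 91]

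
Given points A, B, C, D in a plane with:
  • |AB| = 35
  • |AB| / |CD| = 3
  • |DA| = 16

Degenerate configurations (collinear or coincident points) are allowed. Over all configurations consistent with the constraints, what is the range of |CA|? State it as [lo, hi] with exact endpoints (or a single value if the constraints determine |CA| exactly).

|CA| ∈ [13/3, 83/3]  (≈ [4.3333, 27.6667])

|AB| ∈ {35}
|AD| ∈ {16}
|CD| ∈ {35/3}
|BD| ∈ [19, 51]
|AC| ∈ [13/3, 83/3]
|BC| ∈ [22/3, 188/3]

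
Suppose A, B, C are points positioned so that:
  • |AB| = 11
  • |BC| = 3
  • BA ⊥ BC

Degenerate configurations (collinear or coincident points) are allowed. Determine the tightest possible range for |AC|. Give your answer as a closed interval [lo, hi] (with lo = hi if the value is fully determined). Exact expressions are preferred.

|AB| ∈ {11}
|BC| ∈ {3}
|AC| ∈ {√(130)}

|AC| = √(130)  (≈ 11.4018)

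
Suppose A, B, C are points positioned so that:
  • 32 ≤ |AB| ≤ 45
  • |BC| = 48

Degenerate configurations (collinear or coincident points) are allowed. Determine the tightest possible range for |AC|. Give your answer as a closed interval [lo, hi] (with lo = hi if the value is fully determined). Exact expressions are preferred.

|AC| ∈ [3, 93]  (≈ [3.0000, 93.0000])

|AB| ∈ [32, 45]
|BC| ∈ {48}
|AC| ∈ [3, 93]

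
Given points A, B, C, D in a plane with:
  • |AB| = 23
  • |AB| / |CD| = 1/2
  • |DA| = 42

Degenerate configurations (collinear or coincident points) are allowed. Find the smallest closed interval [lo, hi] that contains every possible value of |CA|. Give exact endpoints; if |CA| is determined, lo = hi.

|CA| ∈ [4, 88]  (≈ [4.0000, 88.0000])

|AB| ∈ {23}
|AD| ∈ {42}
|CD| ∈ {46}
|BD| ∈ [19, 65]
|AC| ∈ [4, 88]
|BC| ∈ [0, 111]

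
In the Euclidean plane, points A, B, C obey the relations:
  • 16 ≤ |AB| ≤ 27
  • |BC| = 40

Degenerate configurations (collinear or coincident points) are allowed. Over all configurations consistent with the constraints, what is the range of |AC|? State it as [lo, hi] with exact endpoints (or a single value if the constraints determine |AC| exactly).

|AC| ∈ [13, 67]  (≈ [13.0000, 67.0000])

|AB| ∈ [16, 27]
|BC| ∈ {40}
|AC| ∈ [13, 67]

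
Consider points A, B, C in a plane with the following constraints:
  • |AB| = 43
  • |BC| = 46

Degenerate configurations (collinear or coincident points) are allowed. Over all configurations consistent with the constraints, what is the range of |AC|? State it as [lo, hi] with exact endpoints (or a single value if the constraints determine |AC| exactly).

|AB| ∈ {43}
|BC| ∈ {46}
|AC| ∈ [3, 89]

|AC| ∈ [3, 89]  (≈ [3.0000, 89.0000])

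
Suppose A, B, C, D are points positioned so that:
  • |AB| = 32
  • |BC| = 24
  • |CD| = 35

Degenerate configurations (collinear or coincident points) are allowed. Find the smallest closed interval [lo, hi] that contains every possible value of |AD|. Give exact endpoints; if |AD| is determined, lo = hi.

|AD| ∈ [0, 91]  (≈ [0.0000, 91.0000])

|AB| ∈ {32}
|BC| ∈ {24}
|CD| ∈ {35}
|AC| ∈ [8, 56]
|BD| ∈ [11, 59]
|AD| ∈ [0, 91]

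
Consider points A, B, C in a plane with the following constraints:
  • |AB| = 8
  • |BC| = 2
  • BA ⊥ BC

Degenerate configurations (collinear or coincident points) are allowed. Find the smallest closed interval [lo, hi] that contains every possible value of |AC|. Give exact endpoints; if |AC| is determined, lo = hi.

|AC| = 2·√(17)  (≈ 8.2462)

|AB| ∈ {8}
|BC| ∈ {2}
|AC| ∈ {2·√(17)}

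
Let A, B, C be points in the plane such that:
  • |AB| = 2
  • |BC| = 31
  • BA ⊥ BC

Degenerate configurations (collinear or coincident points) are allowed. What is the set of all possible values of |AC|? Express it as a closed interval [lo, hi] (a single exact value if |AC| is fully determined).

|AC| = √(965)  (≈ 31.0644)

|AB| ∈ {2}
|BC| ∈ {31}
|AC| ∈ {√(965)}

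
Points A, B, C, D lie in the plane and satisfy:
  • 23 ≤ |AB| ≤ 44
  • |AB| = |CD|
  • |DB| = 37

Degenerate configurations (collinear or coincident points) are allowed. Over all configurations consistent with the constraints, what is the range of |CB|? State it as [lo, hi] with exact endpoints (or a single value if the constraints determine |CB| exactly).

|CB| ∈ [0, 81]  (≈ [0.0000, 81.0000])

|AB| ∈ [23, 44]
|BD| ∈ {37}
|CD| ∈ [23, 44]
|AD| ∈ [0, 81]
|BC| ∈ [0, 81]
|AC| ∈ [0, 125]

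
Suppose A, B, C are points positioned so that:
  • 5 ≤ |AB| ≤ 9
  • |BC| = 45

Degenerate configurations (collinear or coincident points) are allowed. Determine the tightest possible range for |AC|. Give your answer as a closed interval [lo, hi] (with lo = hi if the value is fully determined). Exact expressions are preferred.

|AC| ∈ [36, 54]  (≈ [36.0000, 54.0000])

|AB| ∈ [5, 9]
|BC| ∈ {45}
|AC| ∈ [36, 54]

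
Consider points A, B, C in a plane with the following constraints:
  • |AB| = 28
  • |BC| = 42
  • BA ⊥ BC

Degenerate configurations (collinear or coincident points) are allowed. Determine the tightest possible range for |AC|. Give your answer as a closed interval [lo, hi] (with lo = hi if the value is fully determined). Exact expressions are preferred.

|AC| = 14·√(13)  (≈ 50.4777)

|AB| ∈ {28}
|BC| ∈ {42}
|AC| ∈ {14·√(13)}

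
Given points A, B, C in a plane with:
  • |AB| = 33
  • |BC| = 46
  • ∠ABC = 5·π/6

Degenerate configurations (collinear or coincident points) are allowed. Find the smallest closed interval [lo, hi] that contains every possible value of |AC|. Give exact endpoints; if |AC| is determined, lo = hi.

|AB| ∈ {33}
|BC| ∈ {46}
|AC| ∈ {√(1518·√(3) + 3205)}

|AC| = √(1518·√(3) + 3205)  (≈ 76.3823)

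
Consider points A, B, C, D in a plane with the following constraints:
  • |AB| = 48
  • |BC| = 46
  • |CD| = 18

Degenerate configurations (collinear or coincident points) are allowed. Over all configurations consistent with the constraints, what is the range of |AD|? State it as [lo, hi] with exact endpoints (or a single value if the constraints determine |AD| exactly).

|AD| ∈ [0, 112]  (≈ [0.0000, 112.0000])

|AB| ∈ {48}
|BC| ∈ {46}
|CD| ∈ {18}
|AC| ∈ [2, 94]
|BD| ∈ [28, 64]
|AD| ∈ [0, 112]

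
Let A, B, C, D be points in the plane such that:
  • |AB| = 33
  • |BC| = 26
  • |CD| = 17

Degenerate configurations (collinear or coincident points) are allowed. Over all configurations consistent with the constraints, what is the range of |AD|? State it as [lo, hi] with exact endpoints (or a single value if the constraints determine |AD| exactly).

|AB| ∈ {33}
|BC| ∈ {26}
|CD| ∈ {17}
|AC| ∈ [7, 59]
|BD| ∈ [9, 43]
|AD| ∈ [0, 76]

|AD| ∈ [0, 76]  (≈ [0.0000, 76.0000])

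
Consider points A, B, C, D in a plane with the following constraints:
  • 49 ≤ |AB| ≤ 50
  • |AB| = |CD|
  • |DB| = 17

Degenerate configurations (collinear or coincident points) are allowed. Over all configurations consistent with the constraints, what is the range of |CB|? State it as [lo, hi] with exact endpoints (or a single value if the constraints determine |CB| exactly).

|CB| ∈ [32, 67]  (≈ [32.0000, 67.0000])

|AB| ∈ [49, 50]
|BD| ∈ {17}
|CD| ∈ [49, 50]
|AD| ∈ [32, 67]
|BC| ∈ [32, 67]
|AC| ∈ [0, 117]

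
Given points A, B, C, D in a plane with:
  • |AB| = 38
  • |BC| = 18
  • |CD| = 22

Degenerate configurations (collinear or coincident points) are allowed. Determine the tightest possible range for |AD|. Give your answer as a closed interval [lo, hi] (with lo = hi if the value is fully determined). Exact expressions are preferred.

|AD| ∈ [0, 78]  (≈ [0.0000, 78.0000])

|AB| ∈ {38}
|BC| ∈ {18}
|CD| ∈ {22}
|AC| ∈ [20, 56]
|BD| ∈ [4, 40]
|AD| ∈ [0, 78]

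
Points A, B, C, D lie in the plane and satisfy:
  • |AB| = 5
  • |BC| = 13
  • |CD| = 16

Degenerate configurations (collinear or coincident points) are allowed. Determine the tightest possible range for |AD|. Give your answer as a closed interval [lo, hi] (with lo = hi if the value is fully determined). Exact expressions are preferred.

|AD| ∈ [0, 34]  (≈ [0.0000, 34.0000])

|AB| ∈ {5}
|BC| ∈ {13}
|CD| ∈ {16}
|AC| ∈ [8, 18]
|BD| ∈ [3, 29]
|AD| ∈ [0, 34]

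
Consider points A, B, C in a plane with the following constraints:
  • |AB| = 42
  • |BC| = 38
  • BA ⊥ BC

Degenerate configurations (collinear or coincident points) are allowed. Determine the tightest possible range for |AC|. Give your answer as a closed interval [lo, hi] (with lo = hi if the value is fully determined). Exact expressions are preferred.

|AB| ∈ {42}
|BC| ∈ {38}
|AC| ∈ {2·√(802)}

|AC| = 2·√(802)  (≈ 56.6392)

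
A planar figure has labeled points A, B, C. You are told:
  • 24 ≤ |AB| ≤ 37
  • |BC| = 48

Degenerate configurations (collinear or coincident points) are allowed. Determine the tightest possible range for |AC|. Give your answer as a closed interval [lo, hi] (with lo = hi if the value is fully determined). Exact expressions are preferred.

|AC| ∈ [11, 85]  (≈ [11.0000, 85.0000])

|AB| ∈ [24, 37]
|BC| ∈ {48}
|AC| ∈ [11, 85]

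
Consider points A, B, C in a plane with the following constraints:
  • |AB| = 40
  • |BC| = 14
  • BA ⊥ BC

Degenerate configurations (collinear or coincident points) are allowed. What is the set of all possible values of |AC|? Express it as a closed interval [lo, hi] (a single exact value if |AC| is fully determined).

|AC| = 2·√(449)  (≈ 42.3792)

|AB| ∈ {40}
|BC| ∈ {14}
|AC| ∈ {2·√(449)}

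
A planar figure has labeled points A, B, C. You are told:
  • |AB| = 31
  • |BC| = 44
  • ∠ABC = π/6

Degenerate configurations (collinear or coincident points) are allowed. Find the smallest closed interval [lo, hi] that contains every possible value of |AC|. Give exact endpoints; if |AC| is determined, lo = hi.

|AC| = √(2897 - 1364·√(3))  (≈ 23.1189)

|AB| ∈ {31}
|BC| ∈ {44}
|AC| ∈ {√(2897 - 1364·√(3))}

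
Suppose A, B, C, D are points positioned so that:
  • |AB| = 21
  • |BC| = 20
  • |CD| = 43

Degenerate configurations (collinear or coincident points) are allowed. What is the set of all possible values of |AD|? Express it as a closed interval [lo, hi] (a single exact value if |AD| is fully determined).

|AD| ∈ [2, 84]  (≈ [2.0000, 84.0000])

|AB| ∈ {21}
|BC| ∈ {20}
|CD| ∈ {43}
|AC| ∈ [1, 41]
|BD| ∈ [23, 63]
|AD| ∈ [2, 84]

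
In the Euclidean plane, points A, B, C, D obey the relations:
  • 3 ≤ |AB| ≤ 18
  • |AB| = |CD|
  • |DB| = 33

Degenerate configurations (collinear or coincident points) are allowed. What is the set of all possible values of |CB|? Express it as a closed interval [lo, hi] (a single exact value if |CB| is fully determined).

|AB| ∈ [3, 18]
|BD| ∈ {33}
|CD| ∈ [3, 18]
|AD| ∈ [15, 51]
|BC| ∈ [15, 51]
|AC| ∈ [0, 69]

|CB| ∈ [15, 51]  (≈ [15.0000, 51.0000])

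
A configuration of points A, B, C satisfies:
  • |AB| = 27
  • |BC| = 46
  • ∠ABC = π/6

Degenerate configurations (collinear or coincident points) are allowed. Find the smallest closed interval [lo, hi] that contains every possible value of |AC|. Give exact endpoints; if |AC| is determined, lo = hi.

|AC| = √(2845 - 1242·√(3))  (≈ 26.3399)

|AB| ∈ {27}
|BC| ∈ {46}
|AC| ∈ {√(2845 - 1242·√(3))}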